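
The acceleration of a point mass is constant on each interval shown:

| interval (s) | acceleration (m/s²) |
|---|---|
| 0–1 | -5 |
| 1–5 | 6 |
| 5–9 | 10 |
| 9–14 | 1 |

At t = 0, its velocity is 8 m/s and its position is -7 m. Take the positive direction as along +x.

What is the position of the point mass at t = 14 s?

On each constant-a segment, Δv = aΔt and Δx = v₀Δt + ½aΔt²; chain segment to segment.
0–1 s: v starts 8 m/s; Δx = 8·1 + ½·-5·1² = 5.5 m; v ends 3 m/s.
1–5 s: v starts 3 m/s; Δx = 3·4 + ½·6·4² = 60 m; v ends 27 m/s.
5–9 s: v starts 27 m/s; Δx = 27·4 + ½·10·4² = 188 m; v ends 67 m/s.
9–14 s: v starts 67 m/s; Δx = 67·5 + ½·1·5² = 347.5 m; v ends 72 m/s.
x(14) = -7 + Σ Δx = 594 m.

594 m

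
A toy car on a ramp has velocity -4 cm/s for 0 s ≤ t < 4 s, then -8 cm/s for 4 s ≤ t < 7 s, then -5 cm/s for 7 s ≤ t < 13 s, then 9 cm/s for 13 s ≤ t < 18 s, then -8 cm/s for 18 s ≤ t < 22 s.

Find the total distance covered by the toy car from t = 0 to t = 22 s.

147 cm

Distance (not displacement) is the total path length: add the absolute areas under v-t.
0–4 s: |-4| × 4 = 16 cm
4–7 s: |-8| × 3 = 24 cm
7–13 s: |-5| × 6 = 30 cm
13–18 s: |9| × 5 = 45 cm
18–22 s: |-8| × 4 = 32 cm
Total distance = 147 cm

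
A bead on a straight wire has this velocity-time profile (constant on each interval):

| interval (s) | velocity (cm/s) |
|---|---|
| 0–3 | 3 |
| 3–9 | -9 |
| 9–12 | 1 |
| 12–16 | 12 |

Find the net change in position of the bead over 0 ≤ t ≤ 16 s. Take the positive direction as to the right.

Net displacement equals the area under the velocity-time graph (areas below the axis count negative).
0–3 s: 3 × 3 = 9 cm
3–9 s: -9 × 6 = -54 cm
9–12 s: 1 × 3 = 3 cm
12–16 s: 12 × 4 = 48 cm
Net displacement = 6 cm

6 cm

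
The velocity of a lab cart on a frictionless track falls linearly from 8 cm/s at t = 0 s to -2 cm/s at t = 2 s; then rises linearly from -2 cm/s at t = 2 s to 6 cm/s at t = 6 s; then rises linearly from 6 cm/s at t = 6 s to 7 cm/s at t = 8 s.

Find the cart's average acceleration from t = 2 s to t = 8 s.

1.5 cm/s²

Average acceleration = Δv/Δt = (7 − -2)/(8 − 2) = 1.5 cm/s².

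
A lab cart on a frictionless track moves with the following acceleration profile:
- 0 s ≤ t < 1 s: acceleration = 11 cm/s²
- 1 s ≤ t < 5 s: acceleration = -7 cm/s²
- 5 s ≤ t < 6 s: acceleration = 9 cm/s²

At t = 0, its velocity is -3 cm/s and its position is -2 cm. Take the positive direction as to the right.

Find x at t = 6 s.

-39 cm

On each constant-a segment, Δv = aΔt and Δx = v₀Δt + ½aΔt²; chain segment to segment.
0–1 s: v starts -3 cm/s; Δx = -3·1 + ½·11·1² = 2.5 cm; v ends 8 cm/s.
1–5 s: v starts 8 cm/s; Δx = 8·4 + ½·-7·4² = -24 cm; v ends -20 cm/s.
5–6 s: v starts -20 cm/s; Δx = -20·1 + ½·9·1² = -15.5 cm; v ends -11 cm/s.
x(6) = -2 + Σ Δx = -39 cm.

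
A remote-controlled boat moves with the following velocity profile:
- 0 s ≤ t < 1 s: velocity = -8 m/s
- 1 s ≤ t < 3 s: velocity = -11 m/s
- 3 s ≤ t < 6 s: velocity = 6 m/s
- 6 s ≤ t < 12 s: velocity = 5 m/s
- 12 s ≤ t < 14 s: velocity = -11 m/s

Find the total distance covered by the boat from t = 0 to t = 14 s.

100 m

Total distance travelled is ∫|v| dt — sum the magnitudes of each area piece.
0–1 s: |-8| × 1 = 8 m
1–3 s: |-11| × 2 = 22 m
3–6 s: |6| × 3 = 18 m
6–12 s: |5| × 6 = 30 m
12–14 s: |-11| × 2 = 22 m
Total distance = 100 m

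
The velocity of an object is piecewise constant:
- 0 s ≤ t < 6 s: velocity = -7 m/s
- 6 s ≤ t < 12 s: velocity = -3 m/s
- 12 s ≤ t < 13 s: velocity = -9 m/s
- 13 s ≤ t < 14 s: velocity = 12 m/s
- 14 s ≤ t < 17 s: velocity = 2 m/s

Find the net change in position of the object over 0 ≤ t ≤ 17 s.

-51 m

Net displacement equals the area under the velocity-time graph (areas below the axis count negative).
0–6 s: -7 × 6 = -42 m
6–12 s: -3 × 6 = -18 m
12–13 s: -9 × 1 = -9 m
13–14 s: 12 × 1 = 12 m
14–17 s: 2 × 3 = 6 m
Net displacement = -51 m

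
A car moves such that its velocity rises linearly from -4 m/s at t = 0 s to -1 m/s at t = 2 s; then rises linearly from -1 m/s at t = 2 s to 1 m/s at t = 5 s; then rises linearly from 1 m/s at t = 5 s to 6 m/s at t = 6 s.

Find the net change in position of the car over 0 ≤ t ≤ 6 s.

-1.5 m

Net displacement equals the area under the velocity-time graph (areas below the axis count negative).
0–2 s: ½(-4 + -1)(2) = -5 m
2–5 s: ½(-1 + 1)(3) = 0 m
5–6 s: ½(1 + 6)(1) = 3.5 m
Net displacement = -1.5 m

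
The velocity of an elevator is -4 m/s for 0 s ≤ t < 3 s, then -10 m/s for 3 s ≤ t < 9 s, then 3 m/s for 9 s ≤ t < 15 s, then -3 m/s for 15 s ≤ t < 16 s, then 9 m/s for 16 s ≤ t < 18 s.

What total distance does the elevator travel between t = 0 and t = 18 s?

Distance (not displacement) is the total path length: add the absolute areas under v-t.
0–3 s: |-4| × 3 = 12 m
3–9 s: |-10| × 6 = 60 m
9–15 s: |3| × 6 = 18 m
15–16 s: |-3| × 1 = 3 m
16–18 s: |9| × 2 = 18 m
Total distance = 111 m

111 m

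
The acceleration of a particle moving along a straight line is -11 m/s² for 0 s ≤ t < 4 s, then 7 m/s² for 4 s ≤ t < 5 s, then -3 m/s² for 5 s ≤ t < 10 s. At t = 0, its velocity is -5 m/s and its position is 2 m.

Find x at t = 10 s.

On each constant-a segment, Δv = aΔt and Δx = v₀Δt + ½aΔt²; chain segment to segment.
0–4 s: v starts -5 m/s; Δx = -5·4 + ½·-11·4² = -108 m; v ends -49 m/s.
4–5 s: v starts -49 m/s; Δx = -49·1 + ½·7·1² = -45.5 m; v ends -42 m/s.
5–10 s: v starts -42 m/s; Δx = -42·5 + ½·-3·5² = -247.5 m; v ends -57 m/s.
x(10) = 2 + Σ Δx = -399 m.

-399 m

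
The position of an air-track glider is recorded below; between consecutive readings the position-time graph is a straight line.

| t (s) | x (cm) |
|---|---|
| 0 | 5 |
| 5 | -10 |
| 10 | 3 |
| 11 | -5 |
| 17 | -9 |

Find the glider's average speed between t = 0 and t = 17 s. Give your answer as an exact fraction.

40/17 cm/s

Average speed = (total path length)/(elapsed time); on a piecewise-linear x-t graph the path length is Σ|Δx|.
0–5 s: |Δx| = |-10 − 5| = 15 cm
5–10 s: |Δx| = |3 − -10| = 13 cm
10–11 s: |Δx| = |-5 − 3| = 8 cm
11–17 s: |Δx| = |-9 − -5| = 4 cm
Total path = 40 cm; average speed = 40/17 = 40/17 cm/s.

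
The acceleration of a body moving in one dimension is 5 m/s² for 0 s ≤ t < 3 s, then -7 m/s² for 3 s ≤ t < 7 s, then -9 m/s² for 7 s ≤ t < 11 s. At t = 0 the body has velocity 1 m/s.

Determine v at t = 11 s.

Δv equals the area under the a-t graph; then v = v₀ + Δv.
0–3 s: 5 × 3 = 15 m/s
3–7 s: -7 × 4 = -28 m/s
7–11 s: -9 × 4 = -36 m/s
Δv = -49 m/s, so v(11) = 1 + (-49) = -48 m/s.

-48 m/s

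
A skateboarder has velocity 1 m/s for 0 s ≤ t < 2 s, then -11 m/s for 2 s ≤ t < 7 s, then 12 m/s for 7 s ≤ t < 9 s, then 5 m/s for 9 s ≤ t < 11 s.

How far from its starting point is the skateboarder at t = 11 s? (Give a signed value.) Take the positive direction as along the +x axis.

Displacement is the signed area under the v-t curve.
0–2 s: 1 × 2 = 2 m
2–7 s: -11 × 5 = -55 m
7–9 s: 12 × 2 = 24 m
9–11 s: 5 × 2 = 10 m
Net displacement = -19 m

-19 m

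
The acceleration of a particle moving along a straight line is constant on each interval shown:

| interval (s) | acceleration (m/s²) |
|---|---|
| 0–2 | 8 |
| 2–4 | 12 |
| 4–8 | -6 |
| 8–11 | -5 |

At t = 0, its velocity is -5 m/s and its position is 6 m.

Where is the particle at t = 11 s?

160.5 m

On each constant-a segment, Δv = aΔt and Δx = v₀Δt + ½aΔt²; chain segment to segment.
0–2 s: v starts -5 m/s; Δx = -5·2 + ½·8·2² = 6 m; v ends 11 m/s.
2–4 s: v starts 11 m/s; Δx = 11·2 + ½·12·2² = 46 m; v ends 35 m/s.
4–8 s: v starts 35 m/s; Δx = 35·4 + ½·-6·4² = 92 m; v ends 11 m/s.
8–11 s: v starts 11 m/s; Δx = 11·3 + ½·-5·3² = 10.5 m; v ends -4 m/s.
x(11) = 6 + Σ Δx = 160.5 m.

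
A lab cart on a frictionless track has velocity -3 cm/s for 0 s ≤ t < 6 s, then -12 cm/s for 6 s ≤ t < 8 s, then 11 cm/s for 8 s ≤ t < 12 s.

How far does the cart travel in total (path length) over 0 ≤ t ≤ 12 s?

86 cm

Distance (not displacement) is the total path length: add the absolute areas under v-t.
0–6 s: |-3| × 6 = 18 cm
6–8 s: |-12| × 2 = 24 cm
8–12 s: |11| × 4 = 44 cm
Total distance = 86 cm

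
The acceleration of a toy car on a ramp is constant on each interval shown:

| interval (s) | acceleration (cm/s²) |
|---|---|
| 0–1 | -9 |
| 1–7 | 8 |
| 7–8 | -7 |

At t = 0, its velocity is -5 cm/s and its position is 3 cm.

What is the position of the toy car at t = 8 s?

84 cm

On each constant-a segment, Δv = aΔt and Δx = v₀Δt + ½aΔt²; chain segment to segment.
0–1 s: v starts -5 cm/s; Δx = -5·1 + ½·-9·1² = -9.5 cm; v ends -14 cm/s.
1–7 s: v starts -14 cm/s; Δx = -14·6 + ½·8·6² = 60 cm; v ends 34 cm/s.
7–8 s: v starts 34 cm/s; Δx = 34·1 + ½·-7·1² = 30.5 cm; v ends 27 cm/s.
x(8) = 3 + Σ Δx = 84 cm.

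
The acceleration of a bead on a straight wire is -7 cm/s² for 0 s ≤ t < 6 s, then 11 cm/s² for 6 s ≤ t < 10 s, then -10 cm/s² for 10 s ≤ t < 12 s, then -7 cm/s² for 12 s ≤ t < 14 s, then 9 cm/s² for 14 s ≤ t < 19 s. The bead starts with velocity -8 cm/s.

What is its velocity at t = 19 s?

Δv equals the area under the a-t graph; then v = v₀ + Δv.
0–6 s: -7 × 6 = -42 cm/s
6–10 s: 11 × 4 = 44 cm/s
10–12 s: -10 × 2 = -20 cm/s
12–14 s: -7 × 2 = -14 cm/s
14–19 s: 9 × 5 = 45 cm/s
Δv = 13 cm/s, so v(19) = -8 + (13) = 5 cm/s.

5 cm/s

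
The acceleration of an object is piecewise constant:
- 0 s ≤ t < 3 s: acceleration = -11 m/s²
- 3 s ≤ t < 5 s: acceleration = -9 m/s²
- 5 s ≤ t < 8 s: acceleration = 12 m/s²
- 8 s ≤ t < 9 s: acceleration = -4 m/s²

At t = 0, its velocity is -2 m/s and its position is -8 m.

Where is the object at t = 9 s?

On each constant-a segment, Δv = aΔt and Δx = v₀Δt + ½aΔt²; chain segment to segment.
0–3 s: v starts -2 m/s; Δx = -2·3 + ½·-11·3² = -55.5 m; v ends -35 m/s.
3–5 s: v starts -35 m/s; Δx = -35·2 + ½·-9·2² = -88 m; v ends -53 m/s.
5–8 s: v starts -53 m/s; Δx = -53·3 + ½·12·3² = -105 m; v ends -17 m/s.
8–9 s: v starts -17 m/s; Δx = -17·1 + ½·-4·1² = -19 m; v ends -21 m/s.
x(9) = -8 + Σ Δx = -275.5 m.

-275.5 m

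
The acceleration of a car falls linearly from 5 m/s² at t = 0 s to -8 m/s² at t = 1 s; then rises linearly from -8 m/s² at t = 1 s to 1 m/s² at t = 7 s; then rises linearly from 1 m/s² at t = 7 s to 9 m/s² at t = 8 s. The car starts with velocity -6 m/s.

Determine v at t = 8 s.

-23.5 m/s

Δv equals the area under the a-t graph; then v = v₀ + Δv.
0–1 s: ½(5 + -8)(1) = -1.5 m/s
1–7 s: ½(-8 + 1)(6) = -21 m/s
7–8 s: ½(1 + 9)(1) = 5 m/s
Δv = -17.5 m/s, so v(8) = -6 + (-17.5) = -23.5 m/s.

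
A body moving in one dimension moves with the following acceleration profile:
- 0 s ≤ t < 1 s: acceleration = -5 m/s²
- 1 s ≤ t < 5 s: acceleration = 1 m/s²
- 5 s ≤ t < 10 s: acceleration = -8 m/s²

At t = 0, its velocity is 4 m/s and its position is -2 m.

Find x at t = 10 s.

On each constant-a segment, Δv = aΔt and Δx = v₀Δt + ½aΔt²; chain segment to segment.
0–1 s: v starts 4 m/s; Δx = 4·1 + ½·-5·1² = 1.5 m; v ends -1 m/s.
1–5 s: v starts -1 m/s; Δx = -1·4 + ½·1·4² = 4 m; v ends 3 m/s.
5–10 s: v starts 3 m/s; Δx = 3·5 + ½·-8·5² = -85 m; v ends -37 m/s.
x(10) = -2 + Σ Δx = -81.5 m.

-81.5 m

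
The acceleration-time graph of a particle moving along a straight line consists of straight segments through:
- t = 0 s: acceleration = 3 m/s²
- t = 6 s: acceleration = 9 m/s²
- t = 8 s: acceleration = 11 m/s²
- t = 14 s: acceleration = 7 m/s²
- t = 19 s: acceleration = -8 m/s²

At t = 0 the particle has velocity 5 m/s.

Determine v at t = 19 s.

Δv equals the area under the a-t graph; then v = v₀ + Δv.
0–6 s: ½(3 + 9)(6) = 36 m/s
6–8 s: ½(9 + 11)(2) = 20 m/s
8–14 s: ½(11 + 7)(6) = 54 m/s
14–19 s: ½(7 + -8)(5) = -2.5 m/s
Δv = 107.5 m/s, so v(19) = 5 + (107.5) = 112.5 m/s.

112.5 m/s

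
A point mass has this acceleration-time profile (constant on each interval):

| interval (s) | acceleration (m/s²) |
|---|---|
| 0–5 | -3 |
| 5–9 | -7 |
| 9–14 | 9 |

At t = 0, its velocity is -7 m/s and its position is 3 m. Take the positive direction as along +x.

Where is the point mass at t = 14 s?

-351 m

On each constant-a segment, Δv = aΔt and Δx = v₀Δt + ½aΔt²; chain segment to segment.
0–5 s: v starts -7 m/s; Δx = -7·5 + ½·-3·5² = -72.5 m; v ends -22 m/s.
5–9 s: v starts -22 m/s; Δx = -22·4 + ½·-7·4² = -144 m; v ends -50 m/s.
9–14 s: v starts -50 m/s; Δx = -50·5 + ½·9·5² = -137.5 m; v ends -5 m/s.
x(14) = 3 + Σ Δx = -351 m.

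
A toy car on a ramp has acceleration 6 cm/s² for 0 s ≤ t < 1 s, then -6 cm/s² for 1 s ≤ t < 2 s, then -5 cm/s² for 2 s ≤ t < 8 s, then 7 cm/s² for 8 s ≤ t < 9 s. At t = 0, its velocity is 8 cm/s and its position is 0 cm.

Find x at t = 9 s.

On each constant-a segment, Δv = aΔt and Δx = v₀Δt + ½aΔt²; chain segment to segment.
0–1 s: v starts 8 cm/s; Δx = 8·1 + ½·6·1² = 11 cm; v ends 14 cm/s.
1–2 s: v starts 14 cm/s; Δx = 14·1 + ½·-6·1² = 11 cm; v ends 8 cm/s.
2–8 s: v starts 8 cm/s; Δx = 8·6 + ½·-5·6² = -42 cm; v ends -22 cm/s.
8–9 s: v starts -22 cm/s; Δx = -22·1 + ½·7·1² = -18.5 cm; v ends -15 cm/s.
x(9) = 0 + Σ Δx = -38.5 cm.

-38.5 cm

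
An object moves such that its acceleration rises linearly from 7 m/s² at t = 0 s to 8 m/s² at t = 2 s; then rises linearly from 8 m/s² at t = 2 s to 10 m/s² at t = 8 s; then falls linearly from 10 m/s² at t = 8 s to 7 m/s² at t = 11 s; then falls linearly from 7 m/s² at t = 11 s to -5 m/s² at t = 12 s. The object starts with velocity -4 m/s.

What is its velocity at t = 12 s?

91.5 m/s

Δv equals the area under the a-t graph; then v = v₀ + Δv.
0–2 s: ½(7 + 8)(2) = 15 m/s
2–8 s: ½(8 + 10)(6) = 54 m/s
8–11 s: ½(10 + 7)(3) = 25.5 m/s
11–12 s: ½(7 + -5)(1) = 1 m/s
Δv = 95.5 m/s, so v(12) = -4 + (95.5) = 91.5 m/s.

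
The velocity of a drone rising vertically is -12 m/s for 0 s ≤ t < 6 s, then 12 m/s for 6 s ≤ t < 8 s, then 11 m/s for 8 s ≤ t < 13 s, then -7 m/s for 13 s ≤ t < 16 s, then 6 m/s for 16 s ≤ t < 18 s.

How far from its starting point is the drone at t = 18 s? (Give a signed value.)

-2 m

Displacement is the signed area under the v-t curve.
0–6 s: -12 × 6 = -72 m
6–8 s: 12 × 2 = 24 m
8–13 s: 11 × 5 = 55 m
13–16 s: -7 × 3 = -21 m
16–18 s: 6 × 2 = 12 m
Net displacement = -2 m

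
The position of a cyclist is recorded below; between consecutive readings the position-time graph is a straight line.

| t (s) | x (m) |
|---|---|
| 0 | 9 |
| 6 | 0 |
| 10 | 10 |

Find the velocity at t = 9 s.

Velocity is the slope of the x-t graph on 6–10 s: (10 − 0)/(10 − 6) = 2.5 m/s.

2.5 m/s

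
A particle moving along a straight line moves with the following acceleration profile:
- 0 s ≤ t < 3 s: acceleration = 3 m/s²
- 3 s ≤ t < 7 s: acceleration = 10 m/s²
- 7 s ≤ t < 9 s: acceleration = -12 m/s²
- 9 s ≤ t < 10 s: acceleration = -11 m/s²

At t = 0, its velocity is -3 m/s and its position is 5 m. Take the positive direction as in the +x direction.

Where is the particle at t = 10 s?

198 m

On each constant-a segment, Δv = aΔt and Δx = v₀Δt + ½aΔt²; chain segment to segment.
0–3 s: v starts -3 m/s; Δx = -3·3 + ½·3·3² = 4.5 m; v ends 6 m/s.
3–7 s: v starts 6 m/s; Δx = 6·4 + ½·10·4² = 104 m; v ends 46 m/s.
7–9 s: v starts 46 m/s; Δx = 46·2 + ½·-12·2² = 68 m; v ends 22 m/s.
9–10 s: v starts 22 m/s; Δx = 22·1 + ½·-11·1² = 16.5 m; v ends 11 m/s.
x(10) = 5 + Σ Δx = 198 m.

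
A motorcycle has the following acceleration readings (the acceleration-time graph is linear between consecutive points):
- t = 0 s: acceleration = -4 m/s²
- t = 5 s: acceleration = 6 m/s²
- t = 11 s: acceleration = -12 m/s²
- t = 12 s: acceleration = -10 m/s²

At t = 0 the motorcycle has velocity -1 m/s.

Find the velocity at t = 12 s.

Δv equals the area under the a-t graph; then v = v₀ + Δv.
0–5 s: ½(-4 + 6)(5) = 5 m/s
5–11 s: ½(6 + -12)(6) = -18 m/s
11–12 s: ½(-12 + -10)(1) = -11 m/s
Δv = -24 m/s, so v(12) = -1 + (-24) = -25 m/s.

-25 m/s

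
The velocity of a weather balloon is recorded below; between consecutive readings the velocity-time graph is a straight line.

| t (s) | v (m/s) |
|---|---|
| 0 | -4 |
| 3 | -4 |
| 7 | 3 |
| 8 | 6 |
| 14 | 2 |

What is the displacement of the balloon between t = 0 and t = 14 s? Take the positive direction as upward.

Displacement is the signed area under the v-t curve.
0–3 s: -4 × 3 = -12 m
3–7 s: ½(-4 + 3)(4) = -2 m
7–8 s: ½(3 + 6)(1) = 4.5 m
8–14 s: ½(6 + 2)(6) = 24 m
Net displacement = 14.5 m

14.5 m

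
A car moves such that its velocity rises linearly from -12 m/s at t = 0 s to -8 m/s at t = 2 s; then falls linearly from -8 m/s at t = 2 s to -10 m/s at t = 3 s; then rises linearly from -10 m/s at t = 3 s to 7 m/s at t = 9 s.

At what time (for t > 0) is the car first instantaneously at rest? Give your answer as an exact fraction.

v changes sign on 3–9 s (from -10 to 7); the graph is linear there, so v = 0 at t = 3 + (10)·(9 − 3)/(7 − -10) = 111/17 s.

t = 111/17 s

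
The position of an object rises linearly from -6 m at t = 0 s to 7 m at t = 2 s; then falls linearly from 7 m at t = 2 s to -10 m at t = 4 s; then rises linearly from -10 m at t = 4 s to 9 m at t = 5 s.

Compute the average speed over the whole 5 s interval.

9.8 m/s

Average speed = (total path length)/(elapsed time); on a piecewise-linear x-t graph the path length is Σ|Δx|.
0–2 s: |Δx| = |7 − -6| = 13 m
2–4 s: |Δx| = |-10 − 7| = 17 m
4–5 s: |Δx| = |9 − -10| = 19 m
Total path = 49 m; average speed = 49/5 = 9.8 m/s.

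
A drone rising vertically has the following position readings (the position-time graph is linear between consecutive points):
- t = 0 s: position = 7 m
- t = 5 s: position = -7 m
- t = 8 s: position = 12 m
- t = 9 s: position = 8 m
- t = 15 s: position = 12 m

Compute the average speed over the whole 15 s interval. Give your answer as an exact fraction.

41/15 m/s

Average speed = (total path length)/(elapsed time); on a piecewise-linear x-t graph the path length is Σ|Δx|.
0–5 s: |Δx| = |-7 − 7| = 14 m
5–8 s: |Δx| = |12 − -7| = 19 m
8–9 s: |Δx| = |8 − 12| = 4 m
9–15 s: |Δx| = |12 − 8| = 4 m
Total path = 41 m; average speed = 41/15 = 41/15 m/s.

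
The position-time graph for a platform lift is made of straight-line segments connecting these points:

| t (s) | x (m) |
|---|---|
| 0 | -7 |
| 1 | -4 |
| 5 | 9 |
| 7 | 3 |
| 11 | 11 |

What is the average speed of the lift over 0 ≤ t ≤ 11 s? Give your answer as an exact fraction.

Average speed = (total path length)/(elapsed time); on a piecewise-linear x-t graph the path length is Σ|Δx|.
0–1 s: |Δx| = |-4 − -7| = 3 m
1–5 s: |Δx| = |9 − -4| = 13 m
5–7 s: |Δx| = |3 − 9| = 6 m
7–11 s: |Δx| = |11 − 3| = 8 m
Total path = 30 m; average speed = 30/11 = 30/11 m/s.

30/11 m/s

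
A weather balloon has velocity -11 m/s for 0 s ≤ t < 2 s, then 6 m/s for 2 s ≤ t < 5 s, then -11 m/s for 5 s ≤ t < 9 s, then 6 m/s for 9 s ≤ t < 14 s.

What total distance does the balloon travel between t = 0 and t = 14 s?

114 m

Total distance travelled is ∫|v| dt — sum the magnitudes of each area piece.
0–2 s: |-11| × 2 = 22 m
2–5 s: |6| × 3 = 18 m
5–9 s: |-11| × 4 = 44 m
9–14 s: |6| × 5 = 30 m
Total distance = 114 m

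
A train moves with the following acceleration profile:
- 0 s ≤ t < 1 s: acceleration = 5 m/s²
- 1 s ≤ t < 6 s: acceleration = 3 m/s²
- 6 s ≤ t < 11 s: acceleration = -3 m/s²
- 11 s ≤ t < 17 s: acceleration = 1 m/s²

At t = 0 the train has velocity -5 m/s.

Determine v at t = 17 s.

Δv equals the area under the a-t graph; then v = v₀ + Δv.
0–1 s: 5 × 1 = 5 m/s
1–6 s: 3 × 5 = 15 m/s
6–11 s: -3 × 5 = -15 m/s
11–17 s: 1 × 6 = 6 m/s
Δv = 11 m/s, so v(17) = -5 + (11) = 6 m/s.

6 m/s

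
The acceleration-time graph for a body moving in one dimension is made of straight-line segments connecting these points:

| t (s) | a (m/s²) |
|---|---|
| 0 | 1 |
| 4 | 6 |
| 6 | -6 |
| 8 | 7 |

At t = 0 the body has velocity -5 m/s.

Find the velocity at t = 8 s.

10 m/s

Δv equals the area under the a-t graph; then v = v₀ + Δv.
0–4 s: ½(1 + 6)(4) = 14 m/s
4–6 s: ½(6 + -6)(2) = 0 m/s
6–8 s: ½(-6 + 7)(2) = 1 m/s
Δv = 15 m/s, so v(8) = -5 + (15) = 10 m/s.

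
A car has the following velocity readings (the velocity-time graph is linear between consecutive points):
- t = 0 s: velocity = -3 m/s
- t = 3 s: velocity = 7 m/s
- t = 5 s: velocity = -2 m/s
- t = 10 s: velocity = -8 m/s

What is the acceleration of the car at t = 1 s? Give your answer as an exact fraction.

10/3 m/s²

Acceleration is the slope of the v-t graph on 0–3 s: (7 − -3)/(3 − 0) = 10/3 m/s².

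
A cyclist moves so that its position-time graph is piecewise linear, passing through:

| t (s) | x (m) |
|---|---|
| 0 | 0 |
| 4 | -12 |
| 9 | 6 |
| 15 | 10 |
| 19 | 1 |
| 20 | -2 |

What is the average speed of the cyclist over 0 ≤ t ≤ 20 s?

2.3 m/s

Average speed = (total path length)/(elapsed time); on a piecewise-linear x-t graph the path length is Σ|Δx|.
0–4 s: |Δx| = |-12 − 0| = 12 m
4–9 s: |Δx| = |6 − -12| = 18 m
9–15 s: |Δx| = |10 − 6| = 4 m
15–19 s: |Δx| = |1 − 10| = 9 m
19–20 s: |Δx| = |-2 − 1| = 3 m
Total path = 46 m; average speed = 46/20 = 2.3 m/s.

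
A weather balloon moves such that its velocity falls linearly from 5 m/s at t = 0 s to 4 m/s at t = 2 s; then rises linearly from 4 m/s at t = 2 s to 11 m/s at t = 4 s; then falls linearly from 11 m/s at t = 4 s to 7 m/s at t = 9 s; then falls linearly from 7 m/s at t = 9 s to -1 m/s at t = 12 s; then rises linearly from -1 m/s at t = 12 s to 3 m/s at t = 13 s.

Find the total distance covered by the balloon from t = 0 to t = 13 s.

Distance (not displacement) is the total path length: add the absolute areas under v-t.
0–2 s: |½(5 + 4)(2)| = 9 m
2–4 s: |½(4 + 11)(2)| = 15 m
4–9 s: |½(11 + 7)(5)| = 45 m
9–12 s: v = 0 at t = 11.625 s; triangle areas 9.1875 + 0.1875 = 9.375 m
12–13 s: v = 0 at t = 12.25 s; triangle areas 0.125 + 1.125 = 1.25 m
Total distance = 79.625 m

79.625 m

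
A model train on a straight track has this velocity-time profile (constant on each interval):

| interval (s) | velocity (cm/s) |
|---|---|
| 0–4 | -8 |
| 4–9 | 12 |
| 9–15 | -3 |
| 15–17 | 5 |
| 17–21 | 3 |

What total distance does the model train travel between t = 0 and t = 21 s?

132 cm

Distance (not displacement) is the total path length: add the absolute areas under v-t.
0–4 s: |-8| × 4 = 32 cm
4–9 s: |12| × 5 = 60 cm
9–15 s: |-3| × 6 = 18 cm
15–17 s: |5| × 2 = 10 cm
17–21 s: |3| × 4 = 12 cm
Total distance = 132 cm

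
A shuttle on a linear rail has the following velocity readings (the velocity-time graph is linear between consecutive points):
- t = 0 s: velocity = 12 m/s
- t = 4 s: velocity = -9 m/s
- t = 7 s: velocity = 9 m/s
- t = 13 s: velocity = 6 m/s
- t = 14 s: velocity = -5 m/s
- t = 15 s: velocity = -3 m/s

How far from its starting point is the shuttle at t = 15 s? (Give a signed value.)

47.5 m

Net displacement equals the area under the velocity-time graph (areas below the axis count negative).
0–4 s: ½(12 + -9)(4) = 6 m
4–7 s: ½(-9 + 9)(3) = 0 m
7–13 s: ½(9 + 6)(6) = 45 m
13–14 s: ½(6 + -5)(1) = 0.5 m
14–15 s: ½(-5 + -3)(1) = -4 m
Net displacement = 47.5 m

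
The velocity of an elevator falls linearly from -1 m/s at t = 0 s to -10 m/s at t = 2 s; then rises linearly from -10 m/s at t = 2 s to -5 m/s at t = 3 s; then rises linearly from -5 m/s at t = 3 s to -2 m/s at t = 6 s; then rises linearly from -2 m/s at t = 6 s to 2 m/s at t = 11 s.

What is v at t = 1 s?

-5.5 m/s

On 0–2 s the graph is linear from -1 to -10 m/s: v(1) = -1 + (-10 − -1)·(1 − 0)/(2 − 0) = -5.5 m/s.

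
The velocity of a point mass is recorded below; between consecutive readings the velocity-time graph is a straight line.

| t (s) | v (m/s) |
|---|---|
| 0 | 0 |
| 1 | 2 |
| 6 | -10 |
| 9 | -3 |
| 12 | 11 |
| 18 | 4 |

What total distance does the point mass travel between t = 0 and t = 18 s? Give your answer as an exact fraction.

Distance (not displacement) is the total path length: add the absolute areas under v-t.
0–1 s: |½(0 + 2)(1)| = 1 m
1–6 s: v = 0 at t = 11/6 s; triangle areas 5/6 + 125/6 = 65/3 m
6–9 s: |½(-10 + -3)(3)| = 19.5 m
9–12 s: v = 0 at t = 135/14 s; triangle areas 27/28 + 363/28 = 195/14 m
12–18 s: |½(11 + 4)(6)| = 45 m
Total distance = 2123/21 m

2123/21 m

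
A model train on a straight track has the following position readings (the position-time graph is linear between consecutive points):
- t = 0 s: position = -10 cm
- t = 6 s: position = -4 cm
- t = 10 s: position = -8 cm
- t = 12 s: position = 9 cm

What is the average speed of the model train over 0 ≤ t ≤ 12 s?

2.25 cm/s

Average speed = (total path length)/(elapsed time); on a piecewise-linear x-t graph the path length is Σ|Δx|.
0–6 s: |Δx| = |-4 − -10| = 6 cm
6–10 s: |Δx| = |-8 − -4| = 4 cm
10–12 s: |Δx| = |9 − -8| = 17 cm
Total path = 27 cm; average speed = 27/12 = 2.25 cm/s.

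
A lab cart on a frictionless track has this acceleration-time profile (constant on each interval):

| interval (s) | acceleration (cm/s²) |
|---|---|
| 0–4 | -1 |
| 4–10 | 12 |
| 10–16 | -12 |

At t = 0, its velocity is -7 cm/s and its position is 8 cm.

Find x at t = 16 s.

272 cm

On each constant-a segment, Δv = aΔt and Δx = v₀Δt + ½aΔt²; chain segment to segment.
0–4 s: v starts -7 cm/s; Δx = -7·4 + ½·-1·4² = -36 cm; v ends -11 cm/s.
4–10 s: v starts -11 cm/s; Δx = -11·6 + ½·12·6² = 150 cm; v ends 61 cm/s.
10–16 s: v starts 61 cm/s; Δx = 61·6 + ½·-12·6² = 150 cm; v ends -11 cm/s.
x(16) = 8 + Σ Δx = 272 cm.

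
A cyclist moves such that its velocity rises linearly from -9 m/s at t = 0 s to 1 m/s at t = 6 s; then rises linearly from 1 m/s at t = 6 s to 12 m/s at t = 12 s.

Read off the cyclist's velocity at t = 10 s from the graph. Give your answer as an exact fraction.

25/3 m/s

On 6–12 s the graph is linear from 1 to 12 m/s: v(10) = 1 + (12 − 1)·(10 − 6)/(12 − 6) = 25/3 m/s.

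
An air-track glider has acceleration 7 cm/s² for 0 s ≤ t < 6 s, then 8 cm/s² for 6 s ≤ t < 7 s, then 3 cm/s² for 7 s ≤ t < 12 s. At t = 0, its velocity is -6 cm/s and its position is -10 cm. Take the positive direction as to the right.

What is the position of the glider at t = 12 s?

On each constant-a segment, Δv = aΔt and Δx = v₀Δt + ½aΔt²; chain segment to segment.
0–6 s: v starts -6 cm/s; Δx = -6·6 + ½·7·6² = 90 cm; v ends 36 cm/s.
6–7 s: v starts 36 cm/s; Δx = 36·1 + ½·8·1² = 40 cm; v ends 44 cm/s.
7–12 s: v starts 44 cm/s; Δx = 44·5 + ½·3·5² = 257.5 cm; v ends 59 cm/s.
x(12) = -10 + Σ Δx = 377.5 cm.

377.5 cm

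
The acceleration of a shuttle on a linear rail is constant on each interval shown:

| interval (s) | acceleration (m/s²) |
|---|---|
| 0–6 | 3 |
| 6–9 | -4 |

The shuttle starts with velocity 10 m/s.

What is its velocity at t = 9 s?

16 m/s

Δv equals the area under the a-t graph; then v = v₀ + Δv.
0–6 s: 3 × 6 = 18 m/s
6–9 s: -4 × 3 = -12 m/s
Δv = 6 m/s, so v(9) = 10 + (6) = 16 m/s.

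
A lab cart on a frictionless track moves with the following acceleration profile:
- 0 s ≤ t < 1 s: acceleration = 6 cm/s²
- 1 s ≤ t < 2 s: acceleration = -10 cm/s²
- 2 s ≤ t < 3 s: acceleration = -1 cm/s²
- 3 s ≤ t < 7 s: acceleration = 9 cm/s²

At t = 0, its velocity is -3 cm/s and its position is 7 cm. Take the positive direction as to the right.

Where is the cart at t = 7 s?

37.5 cm

On each constant-a segment, Δv = aΔt and Δx = v₀Δt + ½aΔt²; chain segment to segment.
0–1 s: v starts -3 cm/s; Δx = -3·1 + ½·6·1² = 0 cm; v ends 3 cm/s.
1–2 s: v starts 3 cm/s; Δx = 3·1 + ½·-10·1² = -2 cm; v ends -7 cm/s.
2–3 s: v starts -7 cm/s; Δx = -7·1 + ½·-1·1² = -7.5 cm; v ends -8 cm/s.
3–7 s: v starts -8 cm/s; Δx = -8·4 + ½·9·4² = 40 cm; v ends 28 cm/s.
x(7) = 7 + Σ Δx = 37.5 cm.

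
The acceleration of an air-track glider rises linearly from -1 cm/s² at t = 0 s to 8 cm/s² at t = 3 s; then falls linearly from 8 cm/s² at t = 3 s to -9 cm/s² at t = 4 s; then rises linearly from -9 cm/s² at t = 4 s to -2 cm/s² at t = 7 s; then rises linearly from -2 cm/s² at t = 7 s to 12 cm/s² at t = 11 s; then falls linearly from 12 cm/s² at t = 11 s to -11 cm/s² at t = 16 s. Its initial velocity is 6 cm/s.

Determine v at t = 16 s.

Δv equals the area under the a-t graph; then v = v₀ + Δv.
0–3 s: ½(-1 + 8)(3) = 10.5 cm/s
3–4 s: ½(8 + -9)(1) = -0.5 cm/s
4–7 s: ½(-9 + -2)(3) = -16.5 cm/s
7–11 s: ½(-2 + 12)(4) = 20 cm/s
11–16 s: ½(12 + -11)(5) = 2.5 cm/s
Δv = 16 cm/s, so v(16) = 6 + (16) = 22 cm/s.

22 cm/s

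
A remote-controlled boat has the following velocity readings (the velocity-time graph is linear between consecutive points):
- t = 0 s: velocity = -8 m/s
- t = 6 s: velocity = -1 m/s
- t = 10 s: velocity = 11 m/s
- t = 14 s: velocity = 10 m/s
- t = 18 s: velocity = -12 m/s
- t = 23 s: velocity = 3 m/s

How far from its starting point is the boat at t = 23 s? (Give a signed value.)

Displacement is the signed area under the v-t curve.
0–6 s: ½(-8 + -1)(6) = -27 m
6–10 s: ½(-1 + 11)(4) = 20 m
10–14 s: ½(11 + 10)(4) = 42 m
14–18 s: ½(10 + -12)(4) = -4 m
18–23 s: ½(-12 + 3)(5) = -22.5 m
Net displacement = 8.5 m

8.5 m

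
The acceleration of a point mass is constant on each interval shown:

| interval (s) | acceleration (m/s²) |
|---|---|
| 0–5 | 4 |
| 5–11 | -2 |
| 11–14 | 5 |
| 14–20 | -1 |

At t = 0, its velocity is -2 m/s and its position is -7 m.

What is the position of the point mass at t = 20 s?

253.5 m

On each constant-a segment, Δv = aΔt and Δx = v₀Δt + ½aΔt²; chain segment to segment.
0–5 s: v starts -2 m/s; Δx = -2·5 + ½·4·5² = 40 m; v ends 18 m/s.
5–11 s: v starts 18 m/s; Δx = 18·6 + ½·-2·6² = 72 m; v ends 6 m/s.
11–14 s: v starts 6 m/s; Δx = 6·3 + ½·5·3² = 40.5 m; v ends 21 m/s.
14–20 s: v starts 21 m/s; Δx = 21·6 + ½·-1·6² = 108 m; v ends 15 m/s.
x(20) = -7 + Σ Δx = 253.5 m.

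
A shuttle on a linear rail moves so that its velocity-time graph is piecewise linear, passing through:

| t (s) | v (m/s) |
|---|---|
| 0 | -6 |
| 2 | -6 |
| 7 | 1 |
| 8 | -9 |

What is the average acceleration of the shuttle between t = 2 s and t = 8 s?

-0.5 m/s²

Average acceleration = Δv/Δt = (-9 − -6)/(8 − 2) = -0.5 m/s².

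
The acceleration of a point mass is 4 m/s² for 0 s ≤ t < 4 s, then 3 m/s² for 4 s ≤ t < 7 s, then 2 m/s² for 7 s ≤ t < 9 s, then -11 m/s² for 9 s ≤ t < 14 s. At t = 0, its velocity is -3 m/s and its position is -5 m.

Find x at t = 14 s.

108 m

On each constant-a segment, Δv = aΔt and Δx = v₀Δt + ½aΔt²; chain segment to segment.
0–4 s: v starts -3 m/s; Δx = -3·4 + ½·4·4² = 20 m; v ends 13 m/s.
4–7 s: v starts 13 m/s; Δx = 13·3 + ½·3·3² = 52.5 m; v ends 22 m/s.
7–9 s: v starts 22 m/s; Δx = 22·2 + ½·2·2² = 48 m; v ends 26 m/s.
9–14 s: v starts 26 m/s; Δx = 26·5 + ½·-11·5² = -7.5 m; v ends -29 m/s.
x(14) = -5 + Σ Δx = 108 m.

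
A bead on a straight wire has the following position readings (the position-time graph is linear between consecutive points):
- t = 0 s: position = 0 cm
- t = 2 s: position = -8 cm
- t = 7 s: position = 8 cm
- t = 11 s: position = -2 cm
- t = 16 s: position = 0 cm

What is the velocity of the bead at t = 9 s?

-2.5 cm/s

Velocity is the slope of the x-t graph on 7–11 s: (-2 − 8)/(11 − 7) = -2.5 cm/s.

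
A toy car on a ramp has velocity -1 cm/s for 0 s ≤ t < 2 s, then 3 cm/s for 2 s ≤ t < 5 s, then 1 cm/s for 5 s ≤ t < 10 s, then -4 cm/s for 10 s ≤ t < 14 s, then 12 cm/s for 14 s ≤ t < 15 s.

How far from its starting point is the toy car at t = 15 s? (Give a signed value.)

Net displacement equals the area under the velocity-time graph (areas below the axis count negative).
0–2 s: -1 × 2 = -2 cm
2–5 s: 3 × 3 = 9 cm
5–10 s: 1 × 5 = 5 cm
10–14 s: -4 × 4 = -16 cm
14–15 s: 12 × 1 = 12 cm
Net displacement = 8 cm

8 cm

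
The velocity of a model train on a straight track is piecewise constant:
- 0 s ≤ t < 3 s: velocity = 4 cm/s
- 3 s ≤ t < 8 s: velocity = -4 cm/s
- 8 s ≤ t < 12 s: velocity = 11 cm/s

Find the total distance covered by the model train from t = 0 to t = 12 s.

76 cm

Total distance travelled is ∫|v| dt — sum the magnitudes of each area piece.
0–3 s: |4| × 3 = 12 cm
3–8 s: |-4| × 5 = 20 cm
8–12 s: |11| × 4 = 44 cm
Total distance = 76 cm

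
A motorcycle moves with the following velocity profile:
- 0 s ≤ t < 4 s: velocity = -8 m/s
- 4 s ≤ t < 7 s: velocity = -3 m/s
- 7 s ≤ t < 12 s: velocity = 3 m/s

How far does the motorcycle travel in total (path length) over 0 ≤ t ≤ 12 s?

Total distance travelled is ∫|v| dt — sum the magnitudes of each area piece.
0–4 s: |-8| × 4 = 32 m
4–7 s: |-3| × 3 = 9 m
7–12 s: |3| × 5 = 15 m
Total distance = 56 m

56 m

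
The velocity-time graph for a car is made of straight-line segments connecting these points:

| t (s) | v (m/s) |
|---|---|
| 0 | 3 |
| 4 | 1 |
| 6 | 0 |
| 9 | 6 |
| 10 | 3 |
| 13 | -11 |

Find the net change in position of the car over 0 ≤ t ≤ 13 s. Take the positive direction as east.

10.5 m

Net displacement equals the area under the velocity-time graph (areas below the axis count negative).
0–4 s: ½(3 + 1)(4) = 8 m
4–6 s: ½(1 + 0)(2) = 1 m
6–9 s: ½(0 + 6)(3) = 9 m
9–10 s: ½(6 + 3)(1) = 4.5 m
10–13 s: ½(3 + -11)(3) = -12 m
Net displacement = 10.5 m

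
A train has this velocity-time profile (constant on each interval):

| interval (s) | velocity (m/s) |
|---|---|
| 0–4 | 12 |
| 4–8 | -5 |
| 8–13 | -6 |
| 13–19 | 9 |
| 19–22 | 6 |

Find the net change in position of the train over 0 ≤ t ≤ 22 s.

Net displacement equals the area under the velocity-time graph (areas below the axis count negative).
0–4 s: 12 × 4 = 48 m
4–8 s: -5 × 4 = -20 m
8–13 s: -6 × 5 = -30 m
13–19 s: 9 × 6 = 54 m
19–22 s: 6 × 3 = 18 m
Net displacement = 70 m

70 m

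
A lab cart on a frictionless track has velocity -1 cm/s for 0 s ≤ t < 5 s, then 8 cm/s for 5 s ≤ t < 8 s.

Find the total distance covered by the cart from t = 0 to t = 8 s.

29 cm

Distance (not displacement) is the total path length: add the absolute areas under v-t.
0–5 s: |-1| × 5 = 5 cm
5–8 s: |8| × 3 = 24 cm
Total distance = 29 cm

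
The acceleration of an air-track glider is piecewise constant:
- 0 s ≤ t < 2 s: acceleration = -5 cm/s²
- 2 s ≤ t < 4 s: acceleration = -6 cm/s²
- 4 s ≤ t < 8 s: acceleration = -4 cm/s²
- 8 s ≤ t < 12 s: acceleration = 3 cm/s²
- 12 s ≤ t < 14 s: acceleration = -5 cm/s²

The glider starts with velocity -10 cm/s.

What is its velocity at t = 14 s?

Δv equals the area under the a-t graph; then v = v₀ + Δv.
0–2 s: -5 × 2 = -10 cm/s
2–4 s: -6 × 2 = -12 cm/s
4–8 s: -4 × 4 = -16 cm/s
8–12 s: 3 × 4 = 12 cm/s
12–14 s: -5 × 2 = -10 cm/s
Δv = -36 cm/s, so v(14) = -10 + (-36) = -46 cm/s.

-46 cm/s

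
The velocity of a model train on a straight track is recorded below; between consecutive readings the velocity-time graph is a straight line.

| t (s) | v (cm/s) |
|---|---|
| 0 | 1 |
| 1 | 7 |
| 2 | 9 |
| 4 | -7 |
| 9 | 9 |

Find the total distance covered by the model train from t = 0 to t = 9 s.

40.4375 cm

Distance (not displacement) is the total path length: add the absolute areas under v-t.
0–1 s: |½(1 + 7)(1)| = 4 cm
1–2 s: |½(7 + 9)(1)| = 8 cm
2–4 s: v = 0 at t = 3.125 s; triangle areas 5.0625 + 3.0625 = 8.125 cm
4–9 s: v = 0 at t = 6.1875 s; triangle areas 7.65625 + 12.65625 = 20.3125 cm
Total distance = 40.4375 cm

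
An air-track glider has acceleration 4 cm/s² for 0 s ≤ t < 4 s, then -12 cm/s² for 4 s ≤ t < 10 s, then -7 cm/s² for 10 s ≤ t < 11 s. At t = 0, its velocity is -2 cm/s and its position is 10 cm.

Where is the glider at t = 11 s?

-159.5 cm

On each constant-a segment, Δv = aΔt and Δx = v₀Δt + ½aΔt²; chain segment to segment.
0–4 s: v starts -2 cm/s; Δx = -2·4 + ½·4·4² = 24 cm; v ends 14 cm/s.
4–10 s: v starts 14 cm/s; Δx = 14·6 + ½·-12·6² = -132 cm; v ends -58 cm/s.
10–11 s: v starts -58 cm/s; Δx = -58·1 + ½·-7·1² = -61.5 cm; v ends -65 cm/s.
x(11) = 10 + Σ Δx = -159.5 cm.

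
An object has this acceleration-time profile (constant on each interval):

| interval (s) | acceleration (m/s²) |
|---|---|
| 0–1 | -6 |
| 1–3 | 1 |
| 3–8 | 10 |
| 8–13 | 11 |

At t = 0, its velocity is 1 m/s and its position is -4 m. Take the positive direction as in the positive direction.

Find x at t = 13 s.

468.5 m

On each constant-a segment, Δv = aΔt and Δx = v₀Δt + ½aΔt²; chain segment to segment.
0–1 s: v starts 1 m/s; Δx = 1·1 + ½·-6·1² = -2 m; v ends -5 m/s.
1–3 s: v starts -5 m/s; Δx = -5·2 + ½·1·2² = -8 m; v ends -3 m/s.
3–8 s: v starts -3 m/s; Δx = -3·5 + ½·10·5² = 110 m; v ends 47 m/s.
8–13 s: v starts 47 m/s; Δx = 47·5 + ½·11·5² = 372.5 m; v ends 102 m/s.
x(13) = -4 + Σ Δx = 468.5 m.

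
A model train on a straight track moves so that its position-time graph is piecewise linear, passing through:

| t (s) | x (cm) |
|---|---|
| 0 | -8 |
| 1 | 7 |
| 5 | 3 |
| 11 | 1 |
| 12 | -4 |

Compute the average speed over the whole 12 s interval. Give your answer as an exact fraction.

Average speed = (total path length)/(elapsed time); on a piecewise-linear x-t graph the path length is Σ|Δx|.
0–1 s: |Δx| = |7 − -8| = 15 cm
1–5 s: |Δx| = |3 − 7| = 4 cm
5–11 s: |Δx| = |1 − 3| = 2 cm
11–12 s: |Δx| = |-4 − 1| = 5 cm
Total path = 26 cm; average speed = 26/12 = 13/6 cm/s.

13/6 cm/s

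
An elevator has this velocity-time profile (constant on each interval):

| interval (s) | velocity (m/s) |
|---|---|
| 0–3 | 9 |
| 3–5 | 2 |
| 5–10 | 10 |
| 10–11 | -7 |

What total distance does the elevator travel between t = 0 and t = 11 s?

88 m

Distance (not displacement) is the total path length: add the absolute areas under v-t.
0–3 s: |9| × 3 = 27 m
3–5 s: |2| × 2 = 4 m
5–10 s: |10| × 5 = 50 m
10–11 s: |-7| × 1 = 7 m
Total distance = 88 m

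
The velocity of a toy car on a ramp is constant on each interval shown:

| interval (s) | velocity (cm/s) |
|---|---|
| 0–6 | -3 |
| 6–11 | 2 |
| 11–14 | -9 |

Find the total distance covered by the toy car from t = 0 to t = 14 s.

55 cm

Total distance travelled is ∫|v| dt — sum the magnitudes of each area piece.
0–6 s: |-3| × 6 = 18 cm
6–11 s: |2| × 5 = 10 cm
11–14 s: |-9| × 3 = 27 cm
Total distance = 55 cm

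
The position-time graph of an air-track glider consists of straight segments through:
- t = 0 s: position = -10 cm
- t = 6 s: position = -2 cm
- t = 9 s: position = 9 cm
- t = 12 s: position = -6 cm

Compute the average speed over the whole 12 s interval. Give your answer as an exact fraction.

Average speed = (total path length)/(elapsed time); on a piecewise-linear x-t graph the path length is Σ|Δx|.
0–6 s: |Δx| = |-2 − -10| = 8 cm
6–9 s: |Δx| = |9 − -2| = 11 cm
9–12 s: |Δx| = |-6 − 9| = 15 cm
Total path = 34 cm; average speed = 34/12 = 17/6 cm/s.

17/6 cm/s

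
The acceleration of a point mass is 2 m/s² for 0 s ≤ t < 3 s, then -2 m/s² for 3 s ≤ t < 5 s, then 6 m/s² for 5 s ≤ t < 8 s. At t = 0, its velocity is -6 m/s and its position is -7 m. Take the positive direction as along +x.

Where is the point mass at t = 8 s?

On each constant-a segment, Δv = aΔt and Δx = v₀Δt + ½aΔt²; chain segment to segment.
0–3 s: v starts -6 m/s; Δx = -6·3 + ½·2·3² = -9 m; v ends 0 m/s.
3–5 s: v starts 0 m/s; Δx = 0·2 + ½·-2·2² = -4 m; v ends -4 m/s.
5–8 s: v starts -4 m/s; Δx = -4·3 + ½·6·3² = 15 m; v ends 14 m/s.
x(8) = -7 + Σ Δx = -5 m.

-5 m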